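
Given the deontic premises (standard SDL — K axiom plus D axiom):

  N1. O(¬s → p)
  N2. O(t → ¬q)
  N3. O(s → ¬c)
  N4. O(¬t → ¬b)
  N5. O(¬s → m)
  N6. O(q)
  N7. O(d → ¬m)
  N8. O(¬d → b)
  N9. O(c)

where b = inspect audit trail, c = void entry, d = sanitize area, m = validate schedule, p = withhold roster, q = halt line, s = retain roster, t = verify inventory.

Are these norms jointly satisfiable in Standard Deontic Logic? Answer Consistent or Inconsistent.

From premise 6 we have O(q).
Premise 2 is O(t → ¬q); contrapositively O(q → ¬t). Since O(q) holds, K gives O(¬t).
Applying K to premise 4 (O(¬t → ¬b)) and O(¬t) yields O(¬b).
The contrapositive of premise 8 (O(¬d → b)) is O(¬b → d), and O(¬b) is already established, so O(d).
Premise 7 is O(d → ¬m); since O(d), deontic closure gives O(¬m).
The contrapositive of premise 5 (O(¬s → m)) is O(¬m → s), and O(¬m) is already established, so O(s).
From O(s) and premise 3, O(s → ¬c), we obtain O(¬c).
Yet premise 9 states O(c).
We now have both O(¬c) and O(c) — c is simultaneously obligatory and forbidden, violating the D-axiom.

Inconsistent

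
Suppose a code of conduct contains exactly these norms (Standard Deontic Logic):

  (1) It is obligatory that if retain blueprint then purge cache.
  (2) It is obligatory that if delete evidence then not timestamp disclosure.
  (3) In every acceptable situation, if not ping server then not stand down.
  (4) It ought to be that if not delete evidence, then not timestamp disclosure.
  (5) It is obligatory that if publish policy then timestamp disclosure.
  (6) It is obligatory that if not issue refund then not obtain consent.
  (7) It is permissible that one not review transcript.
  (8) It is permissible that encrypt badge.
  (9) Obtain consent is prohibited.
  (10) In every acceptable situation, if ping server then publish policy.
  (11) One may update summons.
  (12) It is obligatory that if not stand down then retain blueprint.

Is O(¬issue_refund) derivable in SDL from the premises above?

No

Premise 6 is O(¬issue_refund → ¬obtain_consent); even if O(¬obtain_consent) held, inferring O(¬issue_refund) would be affirming the consequent — invalid.
No other premise forces O(¬issue_refund). An ideal world satisfying every premise can still have ¬issue_refund false, so O(¬issue_refund) is not derivable.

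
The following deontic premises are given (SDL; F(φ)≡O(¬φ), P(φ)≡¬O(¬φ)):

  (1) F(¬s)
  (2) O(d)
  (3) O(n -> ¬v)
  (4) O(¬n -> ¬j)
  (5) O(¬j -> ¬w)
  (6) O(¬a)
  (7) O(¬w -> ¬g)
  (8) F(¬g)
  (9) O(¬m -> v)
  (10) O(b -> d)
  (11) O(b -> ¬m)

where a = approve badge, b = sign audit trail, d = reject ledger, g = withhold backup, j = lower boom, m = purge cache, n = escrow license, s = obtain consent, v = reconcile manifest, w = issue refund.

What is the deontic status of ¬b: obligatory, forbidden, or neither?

Obligatory

Premise 8 is F(¬g), i.e. O(g).
Premise 7, O(¬w -> ¬g), contraposes to O(g -> w); with O(g) we get O(w).
Premise 5 is O(¬j -> ¬w); contrapositively O(w -> j). Since O(w) holds, K gives O(j).
Premise 4 is O(¬n -> ¬j); contrapositively O(j -> n). Since O(j) holds, K gives O(n).
Applying K to premise 3 (O(n -> ¬v)) and O(n) yields O(¬v).
Premise 9, O(¬m -> v), contraposes to O(¬v -> m); with O(¬v) we get O(m).
Premise 11, O(b -> ¬m), contraposes to O(m -> ¬b); with O(m) we get O(¬b).
Premises 1, 2, 6, 10 do not contribute to this derivation.
Hence ¬b is obligatory.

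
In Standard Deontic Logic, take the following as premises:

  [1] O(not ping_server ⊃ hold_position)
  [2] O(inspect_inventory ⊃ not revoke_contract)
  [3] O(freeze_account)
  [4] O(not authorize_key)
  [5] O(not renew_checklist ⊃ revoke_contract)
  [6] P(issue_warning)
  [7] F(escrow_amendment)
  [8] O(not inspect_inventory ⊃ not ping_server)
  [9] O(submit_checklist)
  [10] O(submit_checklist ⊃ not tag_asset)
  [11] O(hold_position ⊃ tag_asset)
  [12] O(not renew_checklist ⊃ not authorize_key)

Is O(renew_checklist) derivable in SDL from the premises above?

From premise 9 we have O(submit_checklist).
Applying K to premise 10 (O(submit_checklist ⊃ not tag_asset)) and O(submit_checklist) yields O(not tag_asset).
Premise 11 is O(hold_position ⊃ tag_asset); contrapositively O(not tag_asset ⊃ not hold_position). Since O(not tag_asset) holds, K gives O(not hold_position).
Premise 1, O(not ping_server ⊃ hold_position), contraposes to O(not hold_position ⊃ ping_server); with O(not hold_position) we get O(ping_server).
Premise 8, O(not inspect_inventory ⊃ not ping_server), contraposes to O(ping_server ⊃ inspect_inventory); with O(ping_server) we get O(inspect_inventory).
Premise 2 is O(inspect_inventory ⊃ not revoke_contract); since O(inspect_inventory), deontic closure gives O(not revoke_contract).
Premise 5 is O(not renew_checklist ⊃ revoke_contract); contrapositively O(not revoke_contract ⊃ renew_checklist). Since O(not revoke_contract) holds, K gives O(renew_checklist).
Premises 3, 4, 6, 7, 12 do not contribute to this derivation.
So O(renew_checklist) follows.

Yes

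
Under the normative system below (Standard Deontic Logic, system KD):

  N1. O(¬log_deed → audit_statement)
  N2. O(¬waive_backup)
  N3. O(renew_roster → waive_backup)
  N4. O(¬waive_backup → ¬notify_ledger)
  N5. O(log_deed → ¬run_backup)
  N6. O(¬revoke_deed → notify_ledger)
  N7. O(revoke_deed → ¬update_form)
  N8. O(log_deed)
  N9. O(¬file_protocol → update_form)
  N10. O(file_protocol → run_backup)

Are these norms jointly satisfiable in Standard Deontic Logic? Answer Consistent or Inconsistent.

Premise 8 gives O(log_deed).
Premise 5 is O(log_deed → ¬run_backup); since O(log_deed), deontic closure gives O(¬run_backup).
The contrapositive of premise 10 (O(file_protocol → run_backup)) is O(¬run_backup → ¬file_protocol), and O(¬run_backup) is already established, so O(¬file_protocol).
Premise 9 is O(¬file_protocol → update_form); since O(¬file_protocol), deontic closure gives O(update_form).
The contrapositive of premise 7 (O(revoke_deed → ¬update_form)) is O(update_form → ¬revoke_deed), and O(update_form) is already established, so O(¬revoke_deed).
Premise 6 is O(¬revoke_deed → notify_ledger); since O(¬revoke_deed), deontic closure gives O(notify_ledger).
Premise 4, O(¬waive_backup → ¬notify_ledger), contraposes to O(notify_ledger → waive_backup); with O(notify_ledger) we get O(waive_backup).
But premise 2 directly asserts O(¬waive_backup).
We now have both O(waive_backup) and O(¬waive_backup) — waive_backup is simultaneously obligatory and forbidden, violating the D-axiom.

Inconsistent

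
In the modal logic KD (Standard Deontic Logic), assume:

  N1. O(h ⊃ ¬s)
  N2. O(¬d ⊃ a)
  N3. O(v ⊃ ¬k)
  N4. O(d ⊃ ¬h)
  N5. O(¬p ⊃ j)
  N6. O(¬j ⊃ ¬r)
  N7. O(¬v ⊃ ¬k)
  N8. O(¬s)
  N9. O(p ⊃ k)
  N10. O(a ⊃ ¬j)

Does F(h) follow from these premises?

By case analysis on v: premise 3 gives O(v ⊃ ¬k) and premise 7 gives O(¬v ⊃ ¬k), so O(¬k) either way.
The contrapositive of premise 9 (O(p ⊃ k)) is O(¬k ⊃ ¬p), and O(¬k) is already established, so O(¬p).
Premise 5 is O(¬p ⊃ j); since O(¬p), deontic closure gives O(j).
Premise 10 is O(a ⊃ ¬j); contrapositively O(j ⊃ ¬a). Since O(j) holds, K gives O(¬a).
Premise 2 is O(¬d ⊃ a); contrapositively O(¬a ⊃ d). Since O(¬a) holds, K gives O(d).
From O(d) and premise 4, O(d ⊃ ¬h), we obtain O(¬h).
Premises 1, 6, 8 do not contribute to this derivation.
So O(¬h) holds, i.e. F(h). The claim follows.

Yes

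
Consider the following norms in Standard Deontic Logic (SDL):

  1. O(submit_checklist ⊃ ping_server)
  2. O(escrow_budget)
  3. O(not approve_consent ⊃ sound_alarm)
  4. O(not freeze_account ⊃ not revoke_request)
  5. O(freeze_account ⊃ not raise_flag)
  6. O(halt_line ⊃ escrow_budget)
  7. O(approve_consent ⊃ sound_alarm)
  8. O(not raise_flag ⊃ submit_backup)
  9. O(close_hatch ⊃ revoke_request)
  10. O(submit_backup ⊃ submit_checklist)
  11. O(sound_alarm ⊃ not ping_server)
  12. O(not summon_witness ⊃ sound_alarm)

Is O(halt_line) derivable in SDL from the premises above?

No

Premise 6 is O(halt_line ⊃ escrow_budget); even if O(escrow_budget) held, inferring O(halt_line) would be affirming the consequent — invalid.
No other premise forces O(halt_line). An ideal world satisfying every premise can still have halt_line false, so O(halt_line) is not derivable.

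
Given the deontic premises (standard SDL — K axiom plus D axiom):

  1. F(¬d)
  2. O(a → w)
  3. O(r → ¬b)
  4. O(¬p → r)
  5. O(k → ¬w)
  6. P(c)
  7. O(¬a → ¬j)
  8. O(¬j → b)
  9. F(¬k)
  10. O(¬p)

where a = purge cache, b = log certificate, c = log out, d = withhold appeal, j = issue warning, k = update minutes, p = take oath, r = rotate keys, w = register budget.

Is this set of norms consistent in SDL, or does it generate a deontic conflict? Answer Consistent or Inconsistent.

Inconsistent

From premise 10 we have O(¬p).
Premise 4 is O(¬p → r); since O(¬p), deontic closure gives O(r).
Applying K to premise 3 (O(r → ¬b)) and O(r) yields O(¬b).
The contrapositive of premise 8 (O(¬j → b)) is O(¬b → j), and O(¬b) is already established, so O(j).
Premise 7 is O(¬a → ¬j); contrapositively O(j → a). Since O(j) holds, K gives O(a).
Applying K to premise 2 (O(a → w)) and O(a) yields O(w).
The contrapositive of premise 5 (O(k → ¬w)) is O(w → ¬k), and O(w) is already established, so O(¬k).
But premise 9, F(¬k), means O(k).
We now have both O(¬k) and O(k) — k is simultaneously obligatory and forbidden, violating the D-axiom.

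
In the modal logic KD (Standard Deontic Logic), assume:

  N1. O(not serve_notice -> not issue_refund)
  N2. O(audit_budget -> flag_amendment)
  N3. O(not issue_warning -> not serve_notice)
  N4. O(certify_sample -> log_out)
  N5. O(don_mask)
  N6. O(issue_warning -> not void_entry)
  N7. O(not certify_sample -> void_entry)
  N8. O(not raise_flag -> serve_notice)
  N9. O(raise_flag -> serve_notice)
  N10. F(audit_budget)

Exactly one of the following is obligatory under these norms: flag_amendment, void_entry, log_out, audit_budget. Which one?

Premises 8 and 9 cover both cases: O(not raise_flag -> serve_notice) and O(raise_flag -> serve_notice). Since not raise_flag ∨ raise_flag is a tautology, O(serve_notice) follows.
The contrapositive of premise 3 (O(not issue_warning -> not serve_notice)) is O(serve_notice -> issue_warning), and O(serve_notice) is already established, so O(issue_warning).
Premise 6 is O(issue_warning -> not void_entry); since O(issue_warning), deontic closure gives O(not void_entry).
Premise 7 is O(not certify_sample -> void_entry); contrapositively O(not void_entry -> certify_sample). Since O(not void_entry) holds, K gives O(certify_sample).
From O(certify_sample) and premise 4, O(certify_sample -> log_out), we obtain O(log_out).
So O(log_out) holds — log_out is obligatory. None of the other listed options is made obligatory by any chain of premises.

log_out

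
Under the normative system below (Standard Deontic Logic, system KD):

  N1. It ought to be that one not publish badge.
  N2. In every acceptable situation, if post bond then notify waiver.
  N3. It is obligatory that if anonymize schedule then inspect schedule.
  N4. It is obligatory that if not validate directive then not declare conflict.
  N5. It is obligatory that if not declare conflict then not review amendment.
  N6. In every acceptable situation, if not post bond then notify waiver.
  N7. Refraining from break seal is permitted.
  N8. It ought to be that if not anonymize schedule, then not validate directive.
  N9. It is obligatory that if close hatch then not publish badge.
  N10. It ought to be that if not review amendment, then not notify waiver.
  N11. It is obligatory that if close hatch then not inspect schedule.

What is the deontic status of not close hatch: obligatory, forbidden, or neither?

Premises 2 and 6 are O(post_bond → notify_waiver) and O(¬post_bond → notify_waiver); every ideal world satisfies post_bond or ¬post_bond, so in either case notify_waiver holds — hence O(notify_waiver).
Premise 10, O(¬review_amendment → ¬notify_waiver), contraposes to O(notify_waiver → review_amendment); with O(notify_waiver) we get O(review_amendment).
Premise 5 is O(¬declare_conflict → ¬review_amendment); contrapositively O(review_amendment → declare_conflict). Since O(review_amendment) holds, K gives O(declare_conflict).
The contrapositive of premise 4 (O(¬validate_directive → ¬declare_conflict)) is O(declare_conflict → validate_directive), and O(declare_conflict) is already established, so O(validate_directive).
Premise 8 is O(¬anonymize_schedule → ¬validate_directive); contrapositively O(validate_directive → anonymize_schedule). Since O(validate_directive) holds, K gives O(anonymize_schedule).
Premise 3 is O(anonymize_schedule → inspect_schedule); since O(anonymize_schedule), deontic closure gives O(inspect_schedule).
Premise 11 is O(close_hatch → ¬inspect_schedule); contrapositively O(inspect_schedule → ¬close_hatch). Since O(inspect_schedule) holds, K gives O(¬close_hatch).
Premises 1, 7, 9 do not contribute to this derivation.
Hence ¬close_hatch is obligatory.

Obligatory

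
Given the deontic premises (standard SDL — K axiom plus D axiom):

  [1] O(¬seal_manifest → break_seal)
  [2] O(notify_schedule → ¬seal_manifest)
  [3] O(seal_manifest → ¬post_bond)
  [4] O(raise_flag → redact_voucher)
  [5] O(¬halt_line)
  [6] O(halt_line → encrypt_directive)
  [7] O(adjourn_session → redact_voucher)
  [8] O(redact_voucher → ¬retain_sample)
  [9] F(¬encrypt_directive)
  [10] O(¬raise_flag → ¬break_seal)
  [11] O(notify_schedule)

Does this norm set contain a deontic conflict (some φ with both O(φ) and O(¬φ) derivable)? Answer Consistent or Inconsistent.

Premise 6 is O(halt_line → encrypt_directive); even if O(encrypt_directive) held, inferring O(halt_line) would be affirming the consequent — invalid.
So O(halt_line) is not derivable, and the apparent clash with O(¬halt_line) does not arise.
A world satisfying every obligation exists (e.g. adjourn_session=false, break_seal=true, encrypt_directive=true, halt_line=false, notify_schedule=true, post_bond=false, raise_flag=true, redact_voucher=true, retain_sample=false, seal_manifest=false); no atom is both obligatory and forbidden, so the set is consistent.

Consistent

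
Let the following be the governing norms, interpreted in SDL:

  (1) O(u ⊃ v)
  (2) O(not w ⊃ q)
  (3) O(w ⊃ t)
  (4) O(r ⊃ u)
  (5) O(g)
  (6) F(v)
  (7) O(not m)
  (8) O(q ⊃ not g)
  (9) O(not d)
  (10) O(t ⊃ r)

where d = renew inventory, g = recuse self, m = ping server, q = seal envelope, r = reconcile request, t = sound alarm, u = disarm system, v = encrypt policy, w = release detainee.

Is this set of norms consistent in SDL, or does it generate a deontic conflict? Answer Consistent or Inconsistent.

Inconsistent

Premise 6, F(v), is equivalent to O(not v).
Premise 1 is O(u ⊃ v); contrapositively O(not v ⊃ not u). Since O(not v) holds, K gives O(not u).
Premise 4 is O(r ⊃ u); contrapositively O(not u ⊃ not r). Since O(not u) holds, K gives O(not r).
Premise 10 is O(t ⊃ r); contrapositively O(not r ⊃ not t). Since O(not r) holds, K gives O(not t).
Premise 3, O(w ⊃ t), contraposes to O(not t ⊃ not w); with O(not t) we get O(not w).
Premise 2 is O(not w ⊃ q); since O(not w), deontic closure gives O(q).
From O(q) and premise 8, O(q ⊃ not g), we obtain O(not g).
However, premise 5 gives O(g).
We now have both O(not g) and O(g) — g is simultaneously obligatory and forbidden, violating the D-axiom.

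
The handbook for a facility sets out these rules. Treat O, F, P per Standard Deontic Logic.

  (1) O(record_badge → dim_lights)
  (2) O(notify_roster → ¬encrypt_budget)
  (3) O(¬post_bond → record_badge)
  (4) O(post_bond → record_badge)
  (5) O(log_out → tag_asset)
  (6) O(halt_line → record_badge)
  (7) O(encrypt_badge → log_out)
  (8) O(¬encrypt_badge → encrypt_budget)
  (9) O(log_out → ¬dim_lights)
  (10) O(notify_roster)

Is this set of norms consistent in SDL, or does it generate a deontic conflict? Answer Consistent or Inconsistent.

Premises 4 and 3 cover both cases: O(post_bond → record_badge) and O(¬post_bond → record_badge). Since post_bond ∨ ¬post_bond is a tautology, O(record_badge) follows.
Applying K to premise 1 (O(record_badge → dim_lights)) and O(record_badge) yields O(dim_lights).
Premise 9, O(log_out → ¬dim_lights), contraposes to O(dim_lights → ¬log_out); with O(dim_lights) we get O(¬log_out).
Premise 7 is O(encrypt_badge → log_out); contrapositively O(¬log_out → ¬encrypt_badge). Since O(¬log_out) holds, K gives O(¬encrypt_badge).
With premise 8, O(¬encrypt_badge → encrypt_budget), the K-axiom yields O(encrypt_budget).
Premise 2 is O(notify_roster → ¬encrypt_budget); contrapositively O(encrypt_budget → ¬notify_roster). Since O(encrypt_budget) holds, K gives O(¬notify_roster).
Yet premise 10 states O(notify_roster).
We now have both O(¬notify_roster) and O(notify_roster) — notify_roster is simultaneously obligatory and forbidden, violating the D-axiom.

Inconsistent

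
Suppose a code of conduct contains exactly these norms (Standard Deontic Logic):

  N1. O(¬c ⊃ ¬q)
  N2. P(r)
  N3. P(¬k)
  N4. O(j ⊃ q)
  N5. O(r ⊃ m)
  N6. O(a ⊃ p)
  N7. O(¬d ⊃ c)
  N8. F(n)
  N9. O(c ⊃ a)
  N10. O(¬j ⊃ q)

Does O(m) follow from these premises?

Premise 5 is O(r ⊃ m), but O(r) is not derivable from the premises (the permission P(r) asserts only ¬O(¬r), not O(r)), so it does not yield O(m).
No other premise forces O(m). An ideal world satisfying every premise can still have m false, so O(m) is not derivable.

No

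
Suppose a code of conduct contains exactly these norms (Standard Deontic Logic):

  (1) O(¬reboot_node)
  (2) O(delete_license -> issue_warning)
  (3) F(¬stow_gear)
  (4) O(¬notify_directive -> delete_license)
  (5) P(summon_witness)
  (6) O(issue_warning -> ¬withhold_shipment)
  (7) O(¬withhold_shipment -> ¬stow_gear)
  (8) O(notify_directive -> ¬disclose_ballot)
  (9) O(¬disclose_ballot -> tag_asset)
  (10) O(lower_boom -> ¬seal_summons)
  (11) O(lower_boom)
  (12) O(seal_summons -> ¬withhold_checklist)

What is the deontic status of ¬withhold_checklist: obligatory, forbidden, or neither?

Neither

Premise 12 is O(seal_summons -> ¬withhold_checklist), but O(seal_summons) is not derivable from the premises, so it does not yield O(¬withhold_checklist).
No premise or chain of K-axiom applications forces O(¬withhold_checklist), and none forces O(withhold_checklist). So ¬withhold_checklist is neither obligatory nor forbidden under these norms.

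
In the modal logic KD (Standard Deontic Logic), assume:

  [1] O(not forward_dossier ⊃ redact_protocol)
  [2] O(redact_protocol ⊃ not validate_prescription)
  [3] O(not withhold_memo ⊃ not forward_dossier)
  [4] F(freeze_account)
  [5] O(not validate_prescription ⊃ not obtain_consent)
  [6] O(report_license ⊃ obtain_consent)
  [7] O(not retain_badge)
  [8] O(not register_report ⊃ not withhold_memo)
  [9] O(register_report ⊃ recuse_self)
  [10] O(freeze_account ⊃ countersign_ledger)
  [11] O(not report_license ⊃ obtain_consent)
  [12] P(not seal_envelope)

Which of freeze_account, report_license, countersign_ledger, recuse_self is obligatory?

By case analysis on not report_license: premise 11 gives O(not report_license ⊃ obtain_consent) and premise 6 gives O(report_license ⊃ obtain_consent), so O(obtain_consent) either way.
Premise 5 is O(not validate_prescription ⊃ not obtain_consent); contrapositively O(obtain_consent ⊃ validate_prescription). Since O(obtain_consent) holds, K gives O(validate_prescription).
Premise 2, O(redact_protocol ⊃ not validate_prescription), contraposes to O(validate_prescription ⊃ not redact_protocol); with O(validate_prescription) we get O(not redact_protocol).
Premise 1 is O(not forward_dossier ⊃ redact_protocol); contrapositively O(not redact_protocol ⊃ forward_dossier). Since O(not redact_protocol) holds, K gives O(forward_dossier).
Premise 3 is O(not withhold_memo ⊃ not forward_dossier); contrapositively O(forward_dossier ⊃ withhold_memo). Since O(forward_dossier) holds, K gives O(withhold_memo).
Premise 8 is O(not register_report ⊃ not withhold_memo); contrapositively O(withhold_memo ⊃ register_report). Since O(withhold_memo) holds, K gives O(register_report).
Premise 9 is O(register_report ⊃ recuse_self); since O(register_report), deontic closure gives O(recuse_self).
So O(recuse_self) holds — recuse_self is obligatory. None of the other listed options is made obligatory by any chain of premises.

recuse_self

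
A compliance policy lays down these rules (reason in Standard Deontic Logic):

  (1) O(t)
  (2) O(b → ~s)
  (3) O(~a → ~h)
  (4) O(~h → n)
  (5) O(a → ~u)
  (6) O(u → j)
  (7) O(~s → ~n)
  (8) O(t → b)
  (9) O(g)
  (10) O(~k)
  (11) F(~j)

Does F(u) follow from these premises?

From premise 1 we have O(t).
From O(t) and premise 8, O(t → b), we obtain O(b).
Applying K to premise 2 (O(b → ~s)) and O(b) yields O(~s).
With premise 7, O(~s → ~n), the K-axiom yields O(~n).
Premise 4 is O(~h → n); contrapositively O(~n → h). Since O(~n) holds, K gives O(h).
Premise 3, O(~a → ~h), contraposes to O(h → a); with O(h) we get O(a).
Premise 5 is O(a → ~u); since O(a), deontic closure gives O(~u).
Premises 6, 9, 10, 11 do not contribute to this derivation.
So O(~u) holds, i.e. F(u). The claim follows.

Yes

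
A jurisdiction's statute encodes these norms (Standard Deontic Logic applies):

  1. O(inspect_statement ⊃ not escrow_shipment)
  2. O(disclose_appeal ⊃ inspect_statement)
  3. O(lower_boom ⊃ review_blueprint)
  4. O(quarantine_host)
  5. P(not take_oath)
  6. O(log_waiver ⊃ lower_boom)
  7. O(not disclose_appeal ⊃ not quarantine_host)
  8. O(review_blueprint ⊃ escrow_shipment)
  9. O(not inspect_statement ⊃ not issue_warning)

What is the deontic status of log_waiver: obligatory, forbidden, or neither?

Premise 4 gives O(quarantine_host).
Premise 7 is O(not disclose_appeal ⊃ not quarantine_host); contrapositively O(quarantine_host ⊃ disclose_appeal). Since O(quarantine_host) holds, K gives O(disclose_appeal).
With premise 2, O(disclose_appeal ⊃ inspect_statement), the K-axiom yields O(inspect_statement).
Premise 1 is O(inspect_statement ⊃ not escrow_shipment); since O(inspect_statement), deontic closure gives O(not escrow_shipment).
Premise 8, O(review_blueprint ⊃ escrow_shipment), contraposes to O(not escrow_shipment ⊃ not review_blueprint); with O(not escrow_shipment) we get O(not review_blueprint).
Premise 3, O(lower_boom ⊃ review_blueprint), contraposes to O(not review_blueprint ⊃ not lower_boom); with O(not review_blueprint) we get O(not lower_boom).
Premise 6, O(log_waiver ⊃ lower_boom), contraposes to O(not lower_boom ⊃ not log_waiver); with O(not lower_boom) we get O(not log_waiver).
Premises 5, 9 do not contribute to this derivation.
Thus O(not log_waiver), which is F(log_waiver): log_waiver is forbidden.

Forbidden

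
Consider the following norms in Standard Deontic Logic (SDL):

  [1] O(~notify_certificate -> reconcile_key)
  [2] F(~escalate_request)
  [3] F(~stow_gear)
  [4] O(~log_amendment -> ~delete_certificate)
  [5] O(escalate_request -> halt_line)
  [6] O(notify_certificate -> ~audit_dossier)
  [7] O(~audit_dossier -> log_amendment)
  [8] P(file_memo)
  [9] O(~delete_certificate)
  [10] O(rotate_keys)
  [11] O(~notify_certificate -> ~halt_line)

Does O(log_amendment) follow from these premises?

F(~escalate_request) at premise 2 means O(escalate_request).
From O(escalate_request) and premise 5, O(escalate_request -> halt_line), we obtain O(halt_line).
Premise 11 is O(~notify_certificate -> ~halt_line); contrapositively O(halt_line -> notify_certificate). Since O(halt_line) holds, K gives O(notify_certificate).
Applying K to premise 6 (O(notify_certificate -> ~audit_dossier)) and O(notify_certificate) yields O(~audit_dossier).
Premise 7 is O(~audit_dossier -> log_amendment); since O(~audit_dossier), deontic closure gives O(log_amendment).
Premises 1, 3, 4, 8, 9, 10 do not contribute to this derivation.
So O(log_amendment) follows.

Yes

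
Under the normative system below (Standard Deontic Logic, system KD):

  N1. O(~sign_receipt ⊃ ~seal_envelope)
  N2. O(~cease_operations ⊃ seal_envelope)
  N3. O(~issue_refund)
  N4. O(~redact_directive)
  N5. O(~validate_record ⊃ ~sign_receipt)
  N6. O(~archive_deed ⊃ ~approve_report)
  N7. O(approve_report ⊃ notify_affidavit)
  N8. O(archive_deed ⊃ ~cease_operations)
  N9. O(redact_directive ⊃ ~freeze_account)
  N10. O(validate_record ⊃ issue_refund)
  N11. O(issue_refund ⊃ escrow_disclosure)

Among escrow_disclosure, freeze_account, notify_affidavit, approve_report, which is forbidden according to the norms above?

From premise 3 we have O(~issue_refund).
Premise 10 is O(validate_record ⊃ issue_refund); contrapositively O(~issue_refund ⊃ ~validate_record). Since O(~issue_refund) holds, K gives O(~validate_record).
With premise 5, O(~validate_record ⊃ ~sign_receipt), the K-axiom yields O(~sign_receipt).
With premise 1, O(~sign_receipt ⊃ ~seal_envelope), the K-axiom yields O(~seal_envelope).
Premise 2 is O(~cease_operations ⊃ seal_envelope); contrapositively O(~seal_envelope ⊃ cease_operations). Since O(~seal_envelope) holds, K gives O(cease_operations).
Premise 8 is O(archive_deed ⊃ ~cease_operations); contrapositively O(cease_operations ⊃ ~archive_deed). Since O(cease_operations) holds, K gives O(~archive_deed).
With premise 6, O(~archive_deed ⊃ ~approve_report), the K-axiom yields O(~approve_report).
So O(~approve_report) holds, i.e. approve_report is forbidden. None of the other listed options is forbidden under the premises.

approve_report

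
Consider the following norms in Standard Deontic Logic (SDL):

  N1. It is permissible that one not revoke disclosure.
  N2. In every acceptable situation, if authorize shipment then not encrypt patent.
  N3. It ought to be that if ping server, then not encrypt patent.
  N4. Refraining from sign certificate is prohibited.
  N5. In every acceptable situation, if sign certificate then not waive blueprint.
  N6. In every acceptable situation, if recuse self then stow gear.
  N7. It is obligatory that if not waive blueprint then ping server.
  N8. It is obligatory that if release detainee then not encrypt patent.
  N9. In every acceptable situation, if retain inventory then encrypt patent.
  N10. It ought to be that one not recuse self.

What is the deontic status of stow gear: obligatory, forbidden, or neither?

Neither

Premise 6 is O(recuse_self → stow_gear), but O(recuse_self) is not derivable from the premises, so it does not yield O(stow_gear).
No premise or chain of K-axiom applications forces O(stow_gear), and none forces O(¬stow_gear). So stow_gear is neither obligatory nor forbidden under these norms.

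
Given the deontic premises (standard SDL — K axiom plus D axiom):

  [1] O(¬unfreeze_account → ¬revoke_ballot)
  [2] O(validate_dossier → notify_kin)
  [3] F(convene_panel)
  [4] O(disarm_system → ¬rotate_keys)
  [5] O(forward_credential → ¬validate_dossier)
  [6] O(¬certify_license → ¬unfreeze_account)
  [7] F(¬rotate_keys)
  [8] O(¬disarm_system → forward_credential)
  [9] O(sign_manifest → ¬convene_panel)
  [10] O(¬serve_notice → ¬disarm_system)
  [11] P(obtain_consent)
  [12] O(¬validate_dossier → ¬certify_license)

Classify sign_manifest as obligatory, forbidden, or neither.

Premise 9 is O(sign_manifest → ¬convene_panel); even if O(¬convene_panel) held, inferring O(sign_manifest) would be affirming the consequent — invalid.
No premise or chain of K-axiom applications forces O(sign_manifest), and none forces O(¬sign_manifest). So sign_manifest is neither obligatory nor forbidden under these norms.

Neither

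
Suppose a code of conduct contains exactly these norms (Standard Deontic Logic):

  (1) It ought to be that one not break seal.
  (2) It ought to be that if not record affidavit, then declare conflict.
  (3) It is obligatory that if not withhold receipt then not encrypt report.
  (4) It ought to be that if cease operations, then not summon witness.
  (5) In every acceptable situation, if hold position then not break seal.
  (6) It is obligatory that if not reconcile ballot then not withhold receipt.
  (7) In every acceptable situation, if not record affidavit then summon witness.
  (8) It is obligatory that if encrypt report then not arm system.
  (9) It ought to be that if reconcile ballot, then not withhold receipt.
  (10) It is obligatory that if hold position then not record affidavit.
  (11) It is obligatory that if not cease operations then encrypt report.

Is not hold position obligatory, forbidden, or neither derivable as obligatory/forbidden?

Premises 6 and 9 cover both cases: O(¬reconcile_ballot → ¬withhold_receipt) and O(reconcile_ballot → ¬withhold_receipt). Since ¬reconcile_ballot ∨ reconcile_ballot is a tautology, O(¬withhold_receipt) follows.
Premise 3 is O(¬withhold_receipt → ¬encrypt_report); since O(¬withhold_receipt), deontic closure gives O(¬encrypt_report).
Premise 11, O(¬cease_operations → encrypt_report), contraposes to O(¬encrypt_report → cease_operations); with O(¬encrypt_report) we get O(cease_operations).
With premise 4, O(cease_operations → ¬summon_witness), the K-axiom yields O(¬summon_witness).
The contrapositive of premise 7 (O(¬record_affidavit → summon_witness)) is O(¬summon_witness → record_affidavit), and O(¬summon_witness) is already established, so O(record_affidavit).
Premise 10, O(hold_position → ¬record_affidavit), contraposes to O(record_affidavit → ¬hold_position); with O(record_affidavit) we get O(¬hold_position).
Premises 1, 2, 5, 8 do not contribute to this derivation.
Hence ¬hold_position is obligatory.

Obligatory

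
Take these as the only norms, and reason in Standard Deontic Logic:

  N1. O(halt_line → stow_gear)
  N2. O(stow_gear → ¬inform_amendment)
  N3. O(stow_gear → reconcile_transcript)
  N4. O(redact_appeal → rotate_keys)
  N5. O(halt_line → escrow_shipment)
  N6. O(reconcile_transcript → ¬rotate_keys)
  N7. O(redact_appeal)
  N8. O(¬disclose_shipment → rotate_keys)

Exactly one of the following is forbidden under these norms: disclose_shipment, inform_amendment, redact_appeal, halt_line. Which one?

Premise 7 gives O(redact_appeal).
From O(redact_appeal) and premise 4, O(redact_appeal → rotate_keys), we obtain O(rotate_keys).
Premise 6 is O(reconcile_transcript → ¬rotate_keys); contrapositively O(rotate_keys → ¬reconcile_transcript). Since O(rotate_keys) holds, K gives O(¬reconcile_transcript).
The contrapositive of premise 3 (O(stow_gear → reconcile_transcript)) is O(¬reconcile_transcript → ¬stow_gear), and O(¬reconcile_transcript) is already established, so O(¬stow_gear).
Premise 1 is O(halt_line → stow_gear); contrapositively O(¬stow_gear → ¬halt_line). Since O(¬stow_gear) holds, K gives O(¬halt_line).
So O(¬halt_line) holds, i.e. halt_line is forbidden. None of the other listed options is forbidden under the premises.

halt_line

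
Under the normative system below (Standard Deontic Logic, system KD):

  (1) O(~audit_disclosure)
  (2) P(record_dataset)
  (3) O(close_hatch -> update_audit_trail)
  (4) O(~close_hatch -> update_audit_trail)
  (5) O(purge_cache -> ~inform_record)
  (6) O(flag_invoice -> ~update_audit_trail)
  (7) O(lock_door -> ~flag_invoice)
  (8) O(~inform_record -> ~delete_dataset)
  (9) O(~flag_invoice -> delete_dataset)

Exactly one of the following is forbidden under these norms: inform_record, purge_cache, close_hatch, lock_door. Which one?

By case analysis on ~close_hatch: premise 4 gives O(~close_hatch -> update_audit_trail) and premise 3 gives O(close_hatch -> update_audit_trail), so O(update_audit_trail) either way.
Premise 6 is O(flag_invoice -> ~update_audit_trail); contrapositively O(update_audit_trail -> ~flag_invoice). Since O(update_audit_trail) holds, K gives O(~flag_invoice).
With premise 9, O(~flag_invoice -> delete_dataset), the K-axiom yields O(delete_dataset).
Premise 8, O(~inform_record -> ~delete_dataset), contraposes to O(delete_dataset -> inform_record); with O(delete_dataset) we get O(inform_record).
The contrapositive of premise 5 (O(purge_cache -> ~inform_record)) is O(inform_record -> ~purge_cache), and O(inform_record) is already established, so O(~purge_cache).
So O(~purge_cache) holds, i.e. purge_cache is forbidden. None of the other listed options is forbidden under the premises.

purge_cache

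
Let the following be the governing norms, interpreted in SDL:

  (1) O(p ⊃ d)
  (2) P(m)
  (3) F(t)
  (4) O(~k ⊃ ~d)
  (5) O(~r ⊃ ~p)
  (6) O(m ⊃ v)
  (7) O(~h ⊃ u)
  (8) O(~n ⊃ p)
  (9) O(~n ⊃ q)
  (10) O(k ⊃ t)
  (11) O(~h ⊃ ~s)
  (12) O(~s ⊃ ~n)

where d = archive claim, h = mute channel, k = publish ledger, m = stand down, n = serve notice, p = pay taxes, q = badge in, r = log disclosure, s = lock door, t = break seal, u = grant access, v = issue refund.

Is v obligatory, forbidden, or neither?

Premise 6 is O(m ⊃ v), but O(m) is not derivable from the premises (the permission P(m) asserts only ~O(~m), not O(m)), so it does not yield O(v).
No premise or chain of K-axiom applications forces O(v), and none forces O(~v). So v is neither obligatory nor forbidden under these norms.

Neither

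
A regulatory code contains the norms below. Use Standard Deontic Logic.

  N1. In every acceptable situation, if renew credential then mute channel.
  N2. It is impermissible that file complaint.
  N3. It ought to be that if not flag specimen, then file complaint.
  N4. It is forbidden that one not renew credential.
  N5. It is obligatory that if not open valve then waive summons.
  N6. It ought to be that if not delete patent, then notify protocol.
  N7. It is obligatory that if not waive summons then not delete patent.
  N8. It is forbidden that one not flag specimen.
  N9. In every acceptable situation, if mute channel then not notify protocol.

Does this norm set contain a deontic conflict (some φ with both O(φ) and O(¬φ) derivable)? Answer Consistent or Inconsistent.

Consistent

Premise 3 is O(¬flag_specimen → file_complaint), but O(¬flag_specimen) is not derivable from the premises, so it does not yield O(file_complaint).
So O(file_complaint) is not derivable, and the apparent clash with O(¬file_complaint) does not arise.
A world satisfying every obligation exists (e.g. delete_patent=true, file_complaint=false, flag_specimen=true, mute_channel=true, notify_protocol=false, open_valve=false, renew_credential=true, waive_summons=true); no atom is both obligatory and forbidden, so the set is consistent.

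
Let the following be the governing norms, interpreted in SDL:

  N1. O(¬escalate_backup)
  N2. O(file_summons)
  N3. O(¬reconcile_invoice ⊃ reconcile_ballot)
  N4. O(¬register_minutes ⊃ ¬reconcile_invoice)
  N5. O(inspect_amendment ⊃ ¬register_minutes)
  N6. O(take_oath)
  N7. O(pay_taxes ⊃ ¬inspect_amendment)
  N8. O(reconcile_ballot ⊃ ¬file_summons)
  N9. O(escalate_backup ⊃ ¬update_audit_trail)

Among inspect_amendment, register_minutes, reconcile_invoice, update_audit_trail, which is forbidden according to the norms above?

inspect_amendment

From premise 2 we have O(file_summons).
Premise 8, O(reconcile_ballot ⊃ ¬file_summons), contraposes to O(file_summons ⊃ ¬reconcile_ballot); with O(file_summons) we get O(¬reconcile_ballot).
Premise 3, O(¬reconcile_invoice ⊃ reconcile_ballot), contraposes to O(¬reconcile_ballot ⊃ reconcile_invoice); with O(¬reconcile_ballot) we get O(reconcile_invoice).
The contrapositive of premise 4 (O(¬register_minutes ⊃ ¬reconcile_invoice)) is O(reconcile_invoice ⊃ register_minutes), and O(reconcile_invoice) is already established, so O(register_minutes).
The contrapositive of premise 5 (O(inspect_amendment ⊃ ¬register_minutes)) is O(register_minutes ⊃ ¬inspect_amendment), and O(register_minutes) is already established, so O(¬inspect_amendment).
So O(¬inspect_amendment) holds, i.e. inspect_amendment is forbidden. None of the other listed options is forbidden under the premises.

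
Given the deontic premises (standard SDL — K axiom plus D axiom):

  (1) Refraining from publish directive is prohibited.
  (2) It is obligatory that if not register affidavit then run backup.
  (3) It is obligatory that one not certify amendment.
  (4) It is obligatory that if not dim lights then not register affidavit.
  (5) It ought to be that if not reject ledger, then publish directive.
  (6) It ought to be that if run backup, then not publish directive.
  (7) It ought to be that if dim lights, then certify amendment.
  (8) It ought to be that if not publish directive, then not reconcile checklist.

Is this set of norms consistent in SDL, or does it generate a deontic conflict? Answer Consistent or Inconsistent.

F(¬publish_directive) at premise 1 means O(publish_directive).
The contrapositive of premise 6 (O(run_backup → ¬publish_directive)) is O(publish_directive → ¬run_backup), and O(publish_directive) is already established, so O(¬run_backup).
Premise 2 is O(¬register_affidavit → run_backup); contrapositively O(¬run_backup → register_affidavit). Since O(¬run_backup) holds, K gives O(register_affidavit).
Premise 4, O(¬dim_lights → ¬register_affidavit), contraposes to O(register_affidavit → dim_lights); with O(register_affidavit) we get O(dim_lights).
Premise 7 is O(dim_lights → certify_amendment); since O(dim_lights), deontic closure gives O(certify_amendment).
Yet premise 3 states O(¬certify_amendment).
We now have both O(certify_amendment) and O(¬certify_amendment) — certify_amendment is simultaneously obligatory and forbidden, violating the D-axiom.

Inconsistent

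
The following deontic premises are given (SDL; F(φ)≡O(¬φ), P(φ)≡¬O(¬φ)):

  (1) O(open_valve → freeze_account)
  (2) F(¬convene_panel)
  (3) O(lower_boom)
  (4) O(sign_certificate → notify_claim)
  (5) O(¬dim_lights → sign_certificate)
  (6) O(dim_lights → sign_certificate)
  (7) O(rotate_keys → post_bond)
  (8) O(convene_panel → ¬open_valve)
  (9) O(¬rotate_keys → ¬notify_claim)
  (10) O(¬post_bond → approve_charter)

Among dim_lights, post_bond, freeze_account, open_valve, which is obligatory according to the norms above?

post_bond

Premises 5 and 6 cover both cases: O(¬dim_lights → sign_certificate) and O(dim_lights → sign_certificate). Since ¬dim_lights ∨ dim_lights is a tautology, O(sign_certificate) follows.
Premise 4 is O(sign_certificate → notify_claim); since O(sign_certificate), deontic closure gives O(notify_claim).
Premise 9, O(¬rotate_keys → ¬notify_claim), contraposes to O(notify_claim → rotate_keys); with O(notify_claim) we get O(rotate_keys).
With premise 7, O(rotate_keys → post_bond), the K-axiom yields O(post_bond).
So O(post_bond) holds — post_bond is obligatory. None of the other listed options is made obligatory by any chain of premises.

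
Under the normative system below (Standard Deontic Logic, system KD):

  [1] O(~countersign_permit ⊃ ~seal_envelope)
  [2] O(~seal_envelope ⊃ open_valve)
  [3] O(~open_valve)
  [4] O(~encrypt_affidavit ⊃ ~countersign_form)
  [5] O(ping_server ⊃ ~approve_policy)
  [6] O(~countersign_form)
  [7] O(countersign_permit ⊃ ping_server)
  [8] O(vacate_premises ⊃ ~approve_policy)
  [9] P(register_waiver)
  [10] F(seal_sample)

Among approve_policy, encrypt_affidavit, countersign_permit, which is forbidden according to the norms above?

approve_policy

Premise 3 gives O(~open_valve).
Premise 2 is O(~seal_envelope ⊃ open_valve); contrapositively O(~open_valve ⊃ seal_envelope). Since O(~open_valve) holds, K gives O(seal_envelope).
Premise 1 is O(~countersign_permit ⊃ ~seal_envelope); contrapositively O(seal_envelope ⊃ countersign_permit). Since O(seal_envelope) holds, K gives O(countersign_permit).
Premise 7 is O(countersign_permit ⊃ ping_server); since O(countersign_permit), deontic closure gives O(ping_server).
Premise 5 is O(ping_server ⊃ ~approve_policy); since O(ping_server), deontic closure gives O(~approve_policy).
So O(~approve_policy) holds, i.e. approve_policy is forbidden. None of the other listed options is forbidden under the premises.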